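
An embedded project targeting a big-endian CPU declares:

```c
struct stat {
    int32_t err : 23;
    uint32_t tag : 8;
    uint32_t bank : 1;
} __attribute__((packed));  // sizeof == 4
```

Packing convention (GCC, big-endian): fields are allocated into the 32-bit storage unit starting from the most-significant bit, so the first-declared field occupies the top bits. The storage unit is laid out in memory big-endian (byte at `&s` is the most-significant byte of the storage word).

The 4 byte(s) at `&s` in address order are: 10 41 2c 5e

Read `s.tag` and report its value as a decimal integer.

[0]=0x10 [1]=0x41 [2]=0x2c [3]=0x5e (big-endian) → word 0x10412c5e
err [9+:23] = (word>>9) & 0x7fffff = 532630
tag [1+:8] = (word>>1) & 0xff = 47  ←
bank [0+:1] = (word>>0) & 0x1 = 0

47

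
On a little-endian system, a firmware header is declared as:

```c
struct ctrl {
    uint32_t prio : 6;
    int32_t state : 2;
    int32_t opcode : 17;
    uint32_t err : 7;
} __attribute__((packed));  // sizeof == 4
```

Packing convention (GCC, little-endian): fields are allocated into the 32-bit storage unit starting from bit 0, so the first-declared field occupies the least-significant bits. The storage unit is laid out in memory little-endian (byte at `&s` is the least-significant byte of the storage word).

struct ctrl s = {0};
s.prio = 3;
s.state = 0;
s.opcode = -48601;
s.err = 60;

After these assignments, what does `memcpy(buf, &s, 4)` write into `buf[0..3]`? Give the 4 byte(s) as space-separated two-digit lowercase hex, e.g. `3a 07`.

03 27 42 79

prio (6b) val=3 bits=0x3 at bit 0: 0x00000003
state (2b) val=0 bits=0x0 at bit 6: 0x00000003
opcode (17b) val=-48601 bits=0x14227 at bit 8: 0x01422703
err (7b) val=60 bits=0x3c at bit 25: 0x79422703
word = 0x79422703 → little-endian bytes:
  [0]=0x03  [1]=0x27  [2]=0x42  [3]=0x79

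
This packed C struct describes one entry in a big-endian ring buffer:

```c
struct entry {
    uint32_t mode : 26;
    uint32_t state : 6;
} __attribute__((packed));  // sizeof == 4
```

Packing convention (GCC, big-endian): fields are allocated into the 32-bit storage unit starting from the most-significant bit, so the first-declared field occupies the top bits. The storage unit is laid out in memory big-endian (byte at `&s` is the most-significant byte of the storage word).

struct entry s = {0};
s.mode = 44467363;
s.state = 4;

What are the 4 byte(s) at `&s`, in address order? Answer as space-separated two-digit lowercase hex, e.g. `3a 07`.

[6+:26] mode=44467363 & 0x3ffffff = 0x2a684a3; word=0xa9a128c0
[0+:6] state=4 & 0x3f = 0x4; word=0xa9a128c4
word = 0xa9a128c4 → big-endian bytes:
  [0]=0xa9  [1]=0xa1  [2]=0x28  [3]=0xc4

a9 a1 28 c4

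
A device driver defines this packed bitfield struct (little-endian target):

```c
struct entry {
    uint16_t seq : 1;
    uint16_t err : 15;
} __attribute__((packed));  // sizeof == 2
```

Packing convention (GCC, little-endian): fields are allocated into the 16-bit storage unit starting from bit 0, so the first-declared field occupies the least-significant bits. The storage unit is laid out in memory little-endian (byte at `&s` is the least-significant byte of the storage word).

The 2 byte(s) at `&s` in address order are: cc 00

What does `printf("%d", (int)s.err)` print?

102

[0]=0xcc [1]=0x00 (little-endian) → word 0x00cc
seq:1 @ bit 0 → (0x00cc>>0)&0x1 = 0x0
err:15 @ bit 1 → (0x00cc>>1)&0x7fff = 0x66  ←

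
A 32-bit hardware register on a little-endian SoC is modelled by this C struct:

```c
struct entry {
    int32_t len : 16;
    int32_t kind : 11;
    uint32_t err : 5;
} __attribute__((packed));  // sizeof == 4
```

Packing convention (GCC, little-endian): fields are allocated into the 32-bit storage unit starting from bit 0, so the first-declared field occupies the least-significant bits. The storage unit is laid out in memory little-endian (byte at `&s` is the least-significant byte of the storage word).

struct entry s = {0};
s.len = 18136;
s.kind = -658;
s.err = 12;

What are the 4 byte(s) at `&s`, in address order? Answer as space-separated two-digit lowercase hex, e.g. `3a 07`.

d8 46 6e 65

len:16 = 18136 → 0x46d8 << 0 → word 0x000046d8
kind:11 = -658 → 0x56e << 16 → word 0x056e46d8
err:5 = 12 → 0xc << 27 → word 0x656e46d8
word = 0x656e46d8 → little-endian bytes:
  [0]=0xd8  [1]=0x46  [2]=0x6e  [3]=0x65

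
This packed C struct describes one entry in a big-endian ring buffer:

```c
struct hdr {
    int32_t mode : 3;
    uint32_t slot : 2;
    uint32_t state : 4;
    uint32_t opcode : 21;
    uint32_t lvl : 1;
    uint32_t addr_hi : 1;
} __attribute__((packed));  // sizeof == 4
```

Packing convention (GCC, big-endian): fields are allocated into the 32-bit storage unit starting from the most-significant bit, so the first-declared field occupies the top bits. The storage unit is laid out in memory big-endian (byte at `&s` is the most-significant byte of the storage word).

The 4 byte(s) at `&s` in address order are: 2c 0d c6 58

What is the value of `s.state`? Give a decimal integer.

8

[0]=0x2c [1]=0x0d [2]=0xc6 [3]=0x58 (big-endian) → word 0x2c0dc658
mode:3 @ bit 29 → (0x2c0dc658>>29)&0x7 = 0x1
slot:2 @ bit 27 → (0x2c0dc658>>27)&0x3 = 0x1
state:4 @ bit 23 → (0x2c0dc658>>23)&0xf = 0x8  ←
opcode:21 @ bit 2 → (0x2c0dc658>>2)&0x1fffff = 0x37196
lvl:1 @ bit 1 → (0x2c0dc658>>1)&0x1 = 0x0
addr_hi:1 @ bit 0 → (0x2c0dc658>>0)&0x1 = 0x0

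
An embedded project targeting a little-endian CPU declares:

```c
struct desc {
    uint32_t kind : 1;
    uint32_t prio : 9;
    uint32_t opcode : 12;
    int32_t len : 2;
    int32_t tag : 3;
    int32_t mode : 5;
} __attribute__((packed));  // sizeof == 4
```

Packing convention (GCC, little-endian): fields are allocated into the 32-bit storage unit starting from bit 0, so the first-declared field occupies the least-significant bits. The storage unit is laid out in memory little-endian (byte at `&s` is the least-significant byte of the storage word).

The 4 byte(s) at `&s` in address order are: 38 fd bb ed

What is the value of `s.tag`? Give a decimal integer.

[0]=0x38 [1]=0xfd [2]=0xbb [3]=0xed (little-endian) → word 0xedbbfd38
kind [0+:1] = (word>>0) & 0x1 = 0
prio [1+:9] = (word>>1) & 0x1ff = 156
opcode [10+:12] = (word>>10) & 0xfff = 3839
len [22+:2] = (word>>22) & 0x3 = 2
tag [24+:3] = (word>>24) & 0x7 = 5  ←
mode [27+:5] = (word>>27) & 0x1f = 29
tag signed 3b, MSB=1: 5 - 8 = -3

-3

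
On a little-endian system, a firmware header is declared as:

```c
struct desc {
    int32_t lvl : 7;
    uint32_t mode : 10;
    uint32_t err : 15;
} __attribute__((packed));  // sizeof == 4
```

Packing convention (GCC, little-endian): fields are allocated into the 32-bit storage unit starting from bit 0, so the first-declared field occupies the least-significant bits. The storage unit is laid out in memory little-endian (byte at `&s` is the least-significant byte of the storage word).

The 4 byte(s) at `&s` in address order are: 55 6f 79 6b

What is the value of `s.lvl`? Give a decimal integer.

[0]=0x55 [1]=0x6f [2]=0x79 [3]=0x6b (little-endian) → word 0x6b796f55
lvl:7 @ bit 0 → (0x6b796f55>>0)&0x7f = 0x55  ←
mode:10 @ bit 7 → (0x6b796f55>>7)&0x3ff = 0x2de
err:15 @ bit 17 → (0x6b796f55>>17)&0x7fff = 0x35bc
lvl signed 7b, MSB=1: 85 - 128 = -43

-43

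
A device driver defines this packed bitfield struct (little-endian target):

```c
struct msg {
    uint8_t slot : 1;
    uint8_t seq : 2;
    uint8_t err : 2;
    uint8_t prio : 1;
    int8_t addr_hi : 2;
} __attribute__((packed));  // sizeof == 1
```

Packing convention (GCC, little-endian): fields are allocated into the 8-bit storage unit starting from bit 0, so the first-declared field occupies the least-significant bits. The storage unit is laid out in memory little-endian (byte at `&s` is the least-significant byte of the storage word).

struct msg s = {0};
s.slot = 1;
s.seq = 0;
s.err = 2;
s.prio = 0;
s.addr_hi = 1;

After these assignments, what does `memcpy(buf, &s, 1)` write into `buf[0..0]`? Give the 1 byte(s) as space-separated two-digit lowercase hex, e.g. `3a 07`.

51

slot (1b) val=1 bits=0x1 at bit 0: 0x01
seq (2b) val=0 bits=0x0 at bit 1: 0x01
err (2b) val=2 bits=0x2 at bit 3: 0x11
prio (1b) val=0 bits=0x0 at bit 5: 0x11
addr_hi (2b) val=1 bits=0x1 at bit 6: 0x51
word = 0x51 → little-endian bytes:
  [0]=0x51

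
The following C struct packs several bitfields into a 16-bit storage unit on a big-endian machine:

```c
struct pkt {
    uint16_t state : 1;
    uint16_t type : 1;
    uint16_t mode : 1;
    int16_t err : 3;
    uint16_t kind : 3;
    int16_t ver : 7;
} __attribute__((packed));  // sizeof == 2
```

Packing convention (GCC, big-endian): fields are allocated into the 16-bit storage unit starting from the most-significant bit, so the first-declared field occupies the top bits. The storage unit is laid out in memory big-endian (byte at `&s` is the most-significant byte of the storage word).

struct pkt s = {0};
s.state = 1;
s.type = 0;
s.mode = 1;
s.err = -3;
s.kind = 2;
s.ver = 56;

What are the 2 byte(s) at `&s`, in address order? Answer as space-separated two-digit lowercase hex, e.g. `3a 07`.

state (1b) val=1 bits=0x1 at bit 15: 0x8000
type (1b) val=0 bits=0x0 at bit 14: 0x8000
mode (1b) val=1 bits=0x1 at bit 13: 0xa000
err (3b) val=-3 bits=0x5 at bit 10: 0xb400
kind (3b) val=2 bits=0x2 at bit 7: 0xb500
ver (7b) val=56 bits=0x38 at bit 0: 0xb538
word = 0xb538 → big-endian bytes:
  [0]=0xb5  [1]=0x38

b5 38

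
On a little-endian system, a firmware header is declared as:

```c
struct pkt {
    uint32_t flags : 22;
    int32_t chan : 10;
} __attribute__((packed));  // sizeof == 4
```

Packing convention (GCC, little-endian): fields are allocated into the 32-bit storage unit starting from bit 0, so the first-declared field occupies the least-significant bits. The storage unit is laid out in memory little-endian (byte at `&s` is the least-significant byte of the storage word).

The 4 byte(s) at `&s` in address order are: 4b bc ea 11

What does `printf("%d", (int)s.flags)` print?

2800715

[0]=0x4b [1]=0xbc [2]=0xea [3]=0x11 (little-endian) → word 0x11eabc4b
flags:22 @ bit 0 → (0x11eabc4b>>0)&0x3fffff = 0x2abc4b  ←
chan:10 @ bit 22 → (0x11eabc4b>>22)&0x3ff = 0x47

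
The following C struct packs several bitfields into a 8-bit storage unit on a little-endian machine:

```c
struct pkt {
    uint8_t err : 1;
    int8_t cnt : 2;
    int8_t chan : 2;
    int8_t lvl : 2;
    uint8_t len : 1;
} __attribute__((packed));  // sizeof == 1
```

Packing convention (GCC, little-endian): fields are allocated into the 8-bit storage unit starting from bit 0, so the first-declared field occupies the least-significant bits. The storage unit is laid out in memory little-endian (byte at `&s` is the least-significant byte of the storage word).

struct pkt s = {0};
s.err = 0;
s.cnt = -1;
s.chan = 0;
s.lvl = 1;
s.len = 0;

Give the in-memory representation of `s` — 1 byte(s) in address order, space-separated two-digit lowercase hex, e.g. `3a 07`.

26

err (1b) val=0 bits=0x0 at bit 0: 0x00
cnt (2b) val=-1 bits=0x3 at bit 1: 0x06
chan (2b) val=0 bits=0x0 at bit 3: 0x06
lvl (2b) val=1 bits=0x1 at bit 5: 0x26
len (1b) val=0 bits=0x0 at bit 7: 0x26
word = 0x26 → little-endian bytes:
  [0]=0x26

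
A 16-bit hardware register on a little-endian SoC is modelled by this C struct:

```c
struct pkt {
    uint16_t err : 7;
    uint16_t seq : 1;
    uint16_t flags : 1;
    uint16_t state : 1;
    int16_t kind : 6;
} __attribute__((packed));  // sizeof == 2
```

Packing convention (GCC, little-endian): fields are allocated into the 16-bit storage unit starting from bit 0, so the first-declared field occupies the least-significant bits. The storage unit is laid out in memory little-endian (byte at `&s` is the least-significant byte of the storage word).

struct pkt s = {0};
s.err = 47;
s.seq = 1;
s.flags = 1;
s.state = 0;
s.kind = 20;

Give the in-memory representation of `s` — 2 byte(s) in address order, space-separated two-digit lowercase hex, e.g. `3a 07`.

af 51

[0+:7] err=47 & 0x7f = 0x2f; word=0x002f
[7+:1] seq=1 & 0x1 = 0x1; word=0x00af
[8+:1] flags=1 & 0x1 = 0x1; word=0x01af
[9+:1] state=0 & 0x1 = 0x0; word=0x01af
[10+:6] kind=20 & 0x3f = 0x14; word=0x51af
word = 0x51af → little-endian bytes:
  [0]=0xaf  [1]=0x51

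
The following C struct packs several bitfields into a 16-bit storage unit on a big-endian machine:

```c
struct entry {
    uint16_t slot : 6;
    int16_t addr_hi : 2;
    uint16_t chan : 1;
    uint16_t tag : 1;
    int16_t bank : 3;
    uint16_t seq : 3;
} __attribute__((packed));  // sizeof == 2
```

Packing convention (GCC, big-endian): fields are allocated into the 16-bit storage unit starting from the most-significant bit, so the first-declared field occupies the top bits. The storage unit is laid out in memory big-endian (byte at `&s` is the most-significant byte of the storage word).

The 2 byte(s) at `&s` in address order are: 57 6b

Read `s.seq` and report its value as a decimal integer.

3

[0]=0x57 [1]=0x6b (big-endian) → word 0x576b
slot:6 @ bit 10 → (0x576b>>10)&0x3f = 0x15
addr_hi:2 @ bit 8 → (0x576b>>8)&0x3 = 0x3
chan:1 @ bit 7 → (0x576b>>7)&0x1 = 0x0
tag:1 @ bit 6 → (0x576b>>6)&0x1 = 0x1
bank:3 @ bit 3 → (0x576b>>3)&0x7 = 0x5
seq:3 @ bit 0 → (0x576b>>0)&0x7 = 0x3  ←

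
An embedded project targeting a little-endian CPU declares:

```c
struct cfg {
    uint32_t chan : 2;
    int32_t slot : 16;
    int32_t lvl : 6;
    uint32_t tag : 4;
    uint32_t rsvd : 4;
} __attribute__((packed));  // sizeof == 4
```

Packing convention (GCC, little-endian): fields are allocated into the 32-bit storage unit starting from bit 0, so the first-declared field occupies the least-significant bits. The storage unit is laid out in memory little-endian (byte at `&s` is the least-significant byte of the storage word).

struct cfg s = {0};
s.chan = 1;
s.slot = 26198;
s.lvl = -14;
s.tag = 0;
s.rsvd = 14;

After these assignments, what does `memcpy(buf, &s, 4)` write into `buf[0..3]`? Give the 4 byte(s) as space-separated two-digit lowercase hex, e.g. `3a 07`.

chan (2b) val=1 bits=0x1 at bit 0: 0x00000001
slot (16b) val=26198 bits=0x6656 at bit 2: 0x00019959
lvl (6b) val=-14 bits=0x32 at bit 18: 0x00c99959
tag (4b) val=0 bits=0x0 at bit 24: 0x00c99959
rsvd (4b) val=14 bits=0xe at bit 28: 0xe0c99959
word = 0xe0c99959 → little-endian bytes:
  [0]=0x59  [1]=0x99  [2]=0xc9  [3]=0xe0

59 99 c9 e0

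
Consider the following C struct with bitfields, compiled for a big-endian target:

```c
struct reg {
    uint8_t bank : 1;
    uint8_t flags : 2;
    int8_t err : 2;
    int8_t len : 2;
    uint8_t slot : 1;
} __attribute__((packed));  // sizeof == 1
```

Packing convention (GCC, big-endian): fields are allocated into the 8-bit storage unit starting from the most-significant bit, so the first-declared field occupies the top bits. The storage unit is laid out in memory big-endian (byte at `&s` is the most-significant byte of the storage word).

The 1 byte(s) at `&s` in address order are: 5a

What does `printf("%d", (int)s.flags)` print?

2

[0]=0x5a (big-endian) → word 0x5a
bank [7+:1] = (word>>7) & 0x1 = 0
flags [5+:2] = (word>>5) & 0x3 = 2  ←
err [3+:2] = (word>>3) & 0x3 = 3
len [1+:2] = (word>>1) & 0x3 = 1
slot [0+:1] = (word>>0) & 0x1 = 0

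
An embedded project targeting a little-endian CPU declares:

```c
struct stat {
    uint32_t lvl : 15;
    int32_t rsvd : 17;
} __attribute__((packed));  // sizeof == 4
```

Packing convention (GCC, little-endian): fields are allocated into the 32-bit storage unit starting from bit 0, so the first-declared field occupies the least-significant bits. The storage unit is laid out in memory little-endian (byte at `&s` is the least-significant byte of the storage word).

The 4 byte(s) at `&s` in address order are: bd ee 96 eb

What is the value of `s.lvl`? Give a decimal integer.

28349

[0]=0xbd [1]=0xee [2]=0x96 [3]=0xeb (little-endian) → word 0xeb96eebd
lvl [0+:15] = (word>>0) & 0x7fff = 28349  ←
rsvd [15+:17] = (word>>15) & 0x1ffff = 120621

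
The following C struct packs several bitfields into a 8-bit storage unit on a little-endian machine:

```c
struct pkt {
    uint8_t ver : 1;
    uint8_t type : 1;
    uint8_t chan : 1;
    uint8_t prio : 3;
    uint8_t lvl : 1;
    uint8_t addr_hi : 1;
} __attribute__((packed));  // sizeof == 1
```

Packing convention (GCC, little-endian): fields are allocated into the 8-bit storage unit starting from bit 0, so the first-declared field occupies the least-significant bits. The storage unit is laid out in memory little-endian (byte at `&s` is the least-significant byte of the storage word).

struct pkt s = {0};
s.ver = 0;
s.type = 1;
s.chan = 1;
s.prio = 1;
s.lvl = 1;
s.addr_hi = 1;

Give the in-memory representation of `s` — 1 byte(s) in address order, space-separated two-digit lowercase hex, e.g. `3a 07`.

ce

ver (1b) val=0 bits=0x0 at bit 0: 0x00
type (1b) val=1 bits=0x1 at bit 1: 0x02
chan (1b) val=1 bits=0x1 at bit 2: 0x06
prio (3b) val=1 bits=0x1 at bit 3: 0x0e
lvl (1b) val=1 bits=0x1 at bit 6: 0x4e
addr_hi (1b) val=1 bits=0x1 at bit 7: 0xce
word = 0xce → little-endian bytes:
  [0]=0xce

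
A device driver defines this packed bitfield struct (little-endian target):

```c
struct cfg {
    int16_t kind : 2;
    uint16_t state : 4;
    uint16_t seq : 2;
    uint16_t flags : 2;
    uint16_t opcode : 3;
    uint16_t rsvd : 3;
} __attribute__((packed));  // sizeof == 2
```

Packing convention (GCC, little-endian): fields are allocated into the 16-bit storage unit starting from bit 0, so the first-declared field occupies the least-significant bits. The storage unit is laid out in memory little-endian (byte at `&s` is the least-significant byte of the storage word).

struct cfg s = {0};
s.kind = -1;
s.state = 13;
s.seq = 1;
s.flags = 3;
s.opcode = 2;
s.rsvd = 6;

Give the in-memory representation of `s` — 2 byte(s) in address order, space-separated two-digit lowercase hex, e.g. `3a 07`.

kind (2b) val=-1 bits=0x3 at bit 0: 0x0003
state (4b) val=13 bits=0xd at bit 2: 0x0037
seq (2b) val=1 bits=0x1 at bit 6: 0x0077
flags (2b) val=3 bits=0x3 at bit 8: 0x0377
opcode (3b) val=2 bits=0x2 at bit 10: 0x0b77
rsvd (3b) val=6 bits=0x6 at bit 13: 0xcb77
word = 0xcb77 → little-endian bytes:
  [0]=0x77  [1]=0xcb

77 cb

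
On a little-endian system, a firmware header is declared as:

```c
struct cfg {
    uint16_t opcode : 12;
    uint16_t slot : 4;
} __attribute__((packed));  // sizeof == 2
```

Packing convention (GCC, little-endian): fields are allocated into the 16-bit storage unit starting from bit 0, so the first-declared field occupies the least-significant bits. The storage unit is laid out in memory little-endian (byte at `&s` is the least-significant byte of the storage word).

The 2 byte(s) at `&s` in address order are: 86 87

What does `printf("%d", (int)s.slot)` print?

8

[0]=0x86 [1]=0x87 (little-endian) → word 0x8786
opcode:12 @ bit 0 → (0x8786>>0)&0xfff = 0x786
slot:4 @ bit 12 → (0x8786>>12)&0xf = 0x8  ←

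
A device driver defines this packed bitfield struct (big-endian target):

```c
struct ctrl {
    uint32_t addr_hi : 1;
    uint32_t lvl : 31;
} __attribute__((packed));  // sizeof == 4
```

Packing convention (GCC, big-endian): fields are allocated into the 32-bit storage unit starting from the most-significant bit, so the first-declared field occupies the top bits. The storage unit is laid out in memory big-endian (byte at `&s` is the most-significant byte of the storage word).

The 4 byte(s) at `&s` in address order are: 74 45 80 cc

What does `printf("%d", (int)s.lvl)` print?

1950712012

[0]=0x74 [1]=0x45 [2]=0x80 [3]=0xcc (big-endian) → word 0x744580cc
addr_hi:1 @ bit 31 → (0x744580cc>>31)&0x1 = 0x0
lvl:31 @ bit 0 → (0x744580cc>>0)&0x7fffffff = 0x744580cc  ←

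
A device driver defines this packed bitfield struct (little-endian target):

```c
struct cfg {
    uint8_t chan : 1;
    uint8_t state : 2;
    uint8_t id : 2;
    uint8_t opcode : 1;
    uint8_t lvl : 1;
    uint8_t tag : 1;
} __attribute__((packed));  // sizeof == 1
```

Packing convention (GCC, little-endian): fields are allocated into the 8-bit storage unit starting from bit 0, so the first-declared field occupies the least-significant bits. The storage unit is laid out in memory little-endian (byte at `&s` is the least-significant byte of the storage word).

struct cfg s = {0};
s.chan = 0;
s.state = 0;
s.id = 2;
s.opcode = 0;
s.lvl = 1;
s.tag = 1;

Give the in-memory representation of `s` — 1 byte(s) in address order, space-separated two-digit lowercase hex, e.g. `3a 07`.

[0+:1] chan=0 & 0x1 = 0x0; word=0x00
[1+:2] state=0 & 0x3 = 0x0; word=0x00
[3+:2] id=2 & 0x3 = 0x2; word=0x10
[5+:1] opcode=0 & 0x1 = 0x0; word=0x10
[6+:1] lvl=1 & 0x1 = 0x1; word=0x50
[7+:1] tag=1 & 0x1 = 0x1; word=0xd0
word = 0xd0 → little-endian bytes:
  [0]=0xd0

d0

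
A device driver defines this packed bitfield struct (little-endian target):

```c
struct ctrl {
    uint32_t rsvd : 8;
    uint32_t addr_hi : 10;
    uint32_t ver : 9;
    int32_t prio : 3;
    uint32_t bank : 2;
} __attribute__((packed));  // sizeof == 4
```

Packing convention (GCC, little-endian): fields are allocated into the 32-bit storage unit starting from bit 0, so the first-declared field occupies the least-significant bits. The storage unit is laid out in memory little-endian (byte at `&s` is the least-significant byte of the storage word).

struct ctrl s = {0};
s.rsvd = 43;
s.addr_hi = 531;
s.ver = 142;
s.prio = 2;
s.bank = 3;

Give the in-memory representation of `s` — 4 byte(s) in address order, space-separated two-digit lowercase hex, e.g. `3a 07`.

2b 13 3a d2

rsvd:8 = 43 → 0x2b << 0 → word 0x0000002b
addr_hi:10 = 531 → 0x213 << 8 → word 0x0002132b
ver:9 = 142 → 0x8e << 18 → word 0x023a132b
prio:3 = 2 → 0x2 << 27 → word 0x123a132b
bank:2 = 3 → 0x3 << 30 → word 0xd23a132b
word = 0xd23a132b → little-endian bytes:
  [0]=0x2b  [1]=0x13  [2]=0x3a  [3]=0xd2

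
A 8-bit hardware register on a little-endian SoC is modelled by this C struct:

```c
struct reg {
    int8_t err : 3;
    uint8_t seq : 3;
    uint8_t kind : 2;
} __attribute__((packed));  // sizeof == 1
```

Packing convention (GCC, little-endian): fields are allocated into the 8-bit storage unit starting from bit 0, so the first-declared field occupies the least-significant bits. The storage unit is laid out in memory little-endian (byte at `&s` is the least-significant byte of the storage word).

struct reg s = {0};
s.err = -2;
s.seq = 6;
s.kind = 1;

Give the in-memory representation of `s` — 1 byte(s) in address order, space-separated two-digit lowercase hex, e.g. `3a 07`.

err (3b) val=-2 bits=0x6 at bit 0: 0x06
seq (3b) val=6 bits=0x6 at bit 3: 0x36
kind (2b) val=1 bits=0x1 at bit 6: 0x76
word = 0x76 → little-endian bytes:
  [0]=0x76

76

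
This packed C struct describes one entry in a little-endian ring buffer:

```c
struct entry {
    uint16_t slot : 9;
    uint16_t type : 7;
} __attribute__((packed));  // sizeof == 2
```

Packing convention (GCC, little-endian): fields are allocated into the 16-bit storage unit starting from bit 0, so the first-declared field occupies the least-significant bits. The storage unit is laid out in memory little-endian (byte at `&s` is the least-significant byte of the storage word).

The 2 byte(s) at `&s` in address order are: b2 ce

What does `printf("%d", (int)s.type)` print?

[0]=0xb2 [1]=0xce (little-endian) → word 0xceb2
slot [0+:9] = (word>>0) & 0x1ff = 178
type [9+:7] = (word>>9) & 0x7f = 103  ←

103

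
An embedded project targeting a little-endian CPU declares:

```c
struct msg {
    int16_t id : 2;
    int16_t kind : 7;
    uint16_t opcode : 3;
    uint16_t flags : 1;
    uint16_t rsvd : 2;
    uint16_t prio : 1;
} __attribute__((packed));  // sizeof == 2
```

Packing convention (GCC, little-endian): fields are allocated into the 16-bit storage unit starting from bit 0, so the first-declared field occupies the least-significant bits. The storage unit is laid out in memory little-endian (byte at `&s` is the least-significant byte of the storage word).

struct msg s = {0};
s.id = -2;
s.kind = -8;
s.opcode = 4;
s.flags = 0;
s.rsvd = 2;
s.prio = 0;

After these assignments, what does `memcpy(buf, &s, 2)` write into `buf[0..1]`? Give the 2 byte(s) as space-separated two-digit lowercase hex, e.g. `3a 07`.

[0+:2] id=-2 & 0x3 = 0x2; word=0x0002
[2+:7] kind=-8 & 0x7f = 0x78; word=0x01e2
[9+:3] opcode=4 & 0x7 = 0x4; word=0x09e2
[12+:1] flags=0 & 0x1 = 0x0; word=0x09e2
[13+:2] rsvd=2 & 0x3 = 0x2; word=0x49e2
[15+:1] prio=0 & 0x1 = 0x0; word=0x49e2
word = 0x49e2 → little-endian bytes:
  [0]=0xe2  [1]=0x49

e2 49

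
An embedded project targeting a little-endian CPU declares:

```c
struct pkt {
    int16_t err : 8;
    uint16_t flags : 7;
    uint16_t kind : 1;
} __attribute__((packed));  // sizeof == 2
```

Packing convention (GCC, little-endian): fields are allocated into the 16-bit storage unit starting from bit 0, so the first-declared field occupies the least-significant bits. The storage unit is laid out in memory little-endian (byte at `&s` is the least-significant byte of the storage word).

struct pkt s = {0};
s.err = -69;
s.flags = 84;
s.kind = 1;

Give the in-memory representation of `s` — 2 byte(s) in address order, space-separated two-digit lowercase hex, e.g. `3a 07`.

bb d4

err (8b) val=-69 bits=0xbb at bit 0: 0x00bb
flags (7b) val=84 bits=0x54 at bit 8: 0x54bb
kind (1b) val=1 bits=0x1 at bit 15: 0xd4bb
word = 0xd4bb → little-endian bytes:
  [0]=0xbb  [1]=0xd4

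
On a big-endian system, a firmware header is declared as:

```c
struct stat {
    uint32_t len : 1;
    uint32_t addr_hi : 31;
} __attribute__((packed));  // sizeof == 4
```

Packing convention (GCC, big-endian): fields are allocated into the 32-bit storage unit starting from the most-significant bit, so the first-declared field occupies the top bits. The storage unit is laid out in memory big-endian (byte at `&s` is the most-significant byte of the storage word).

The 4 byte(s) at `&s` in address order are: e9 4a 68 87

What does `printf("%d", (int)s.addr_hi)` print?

1766484103

[0]=0xe9 [1]=0x4a [2]=0x68 [3]=0x87 (big-endian) → word 0xe94a6887
len [31+:1] = (word>>31) & 0x1 = 1
addr_hi [0+:31] = (word>>0) & 0x7fffffff = 1766484103  ←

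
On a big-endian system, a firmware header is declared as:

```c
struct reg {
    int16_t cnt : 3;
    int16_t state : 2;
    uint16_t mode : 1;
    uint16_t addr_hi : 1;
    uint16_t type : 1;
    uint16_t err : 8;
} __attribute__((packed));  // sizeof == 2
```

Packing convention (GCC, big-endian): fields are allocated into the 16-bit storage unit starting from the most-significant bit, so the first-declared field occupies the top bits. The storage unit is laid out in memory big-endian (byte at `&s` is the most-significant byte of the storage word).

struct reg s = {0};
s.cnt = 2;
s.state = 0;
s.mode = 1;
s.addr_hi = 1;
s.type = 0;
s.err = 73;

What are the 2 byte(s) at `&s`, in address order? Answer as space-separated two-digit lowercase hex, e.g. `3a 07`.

cnt:3 = 2 → 0x2 << 13 → word 0x4000
state:2 = 0 → 0x0 << 11 → word 0x4000
mode:1 = 1 → 0x1 << 10 → word 0x4400
addr_hi:1 = 1 → 0x1 << 9 → word 0x4600
type:1 = 0 → 0x0 << 8 → word 0x4600
err:8 = 73 → 0x49 << 0 → word 0x4649
word = 0x4649 → big-endian bytes:
  [0]=0x46  [1]=0x49

46 49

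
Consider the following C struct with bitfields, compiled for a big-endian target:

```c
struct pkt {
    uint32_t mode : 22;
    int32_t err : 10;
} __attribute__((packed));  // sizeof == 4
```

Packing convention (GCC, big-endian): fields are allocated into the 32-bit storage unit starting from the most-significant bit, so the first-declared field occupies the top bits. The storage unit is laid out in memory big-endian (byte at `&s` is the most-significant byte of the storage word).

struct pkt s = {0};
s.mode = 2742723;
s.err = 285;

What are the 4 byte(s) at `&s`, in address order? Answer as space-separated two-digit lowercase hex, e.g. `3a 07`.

a7 67 0d 1d

mode:22 = 2742723 → 0x29d9c3 << 10 → word 0xa7670c00
err:10 = 285 → 0x11d << 0 → word 0xa7670d1d
word = 0xa7670d1d → big-endian bytes:
  [0]=0xa7  [1]=0x67  [2]=0x0d  [3]=0x1d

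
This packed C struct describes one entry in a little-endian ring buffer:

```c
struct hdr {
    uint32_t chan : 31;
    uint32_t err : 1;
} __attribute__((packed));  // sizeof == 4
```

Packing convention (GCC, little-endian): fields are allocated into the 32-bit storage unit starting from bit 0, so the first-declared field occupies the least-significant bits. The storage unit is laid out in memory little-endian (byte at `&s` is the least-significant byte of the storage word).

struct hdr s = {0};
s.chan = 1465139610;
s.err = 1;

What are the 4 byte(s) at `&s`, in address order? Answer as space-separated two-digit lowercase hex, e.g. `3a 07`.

9a 41 54 d7

[0+:31] chan=1465139610 & 0x7fffffff = 0x5754419a; word=0x5754419a
[31+:1] err=1 & 0x1 = 0x1; word=0xd754419a
word = 0xd754419a → little-endian bytes:
  [0]=0x9a  [1]=0x41  [2]=0x54  [3]=0xd7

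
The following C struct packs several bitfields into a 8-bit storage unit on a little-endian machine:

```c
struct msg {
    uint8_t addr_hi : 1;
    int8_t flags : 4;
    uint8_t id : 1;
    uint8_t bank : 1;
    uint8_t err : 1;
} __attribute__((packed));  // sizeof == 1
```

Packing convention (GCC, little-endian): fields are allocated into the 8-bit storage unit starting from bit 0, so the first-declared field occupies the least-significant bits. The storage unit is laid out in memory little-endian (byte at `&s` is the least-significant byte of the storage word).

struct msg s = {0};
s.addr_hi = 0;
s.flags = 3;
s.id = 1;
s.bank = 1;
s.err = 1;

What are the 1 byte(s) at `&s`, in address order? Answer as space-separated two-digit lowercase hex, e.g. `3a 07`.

e6

[0+:1] addr_hi=0 & 0x1 = 0x0; word=0x00
[1+:4] flags=3 & 0xf = 0x3; word=0x06
[5+:1] id=1 & 0x1 = 0x1; word=0x26
[6+:1] bank=1 & 0x1 = 0x1; word=0x66
[7+:1] err=1 & 0x1 = 0x1; word=0xe6
word = 0xe6 → little-endian bytes:
  [0]=0xe6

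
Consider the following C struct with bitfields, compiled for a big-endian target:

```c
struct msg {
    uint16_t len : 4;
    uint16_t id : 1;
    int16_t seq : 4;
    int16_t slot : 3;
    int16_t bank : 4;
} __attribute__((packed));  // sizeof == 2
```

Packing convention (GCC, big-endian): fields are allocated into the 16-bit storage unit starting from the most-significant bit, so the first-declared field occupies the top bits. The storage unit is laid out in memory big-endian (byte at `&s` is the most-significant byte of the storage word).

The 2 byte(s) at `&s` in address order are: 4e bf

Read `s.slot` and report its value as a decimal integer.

[0]=0x4e [1]=0xbf (big-endian) → word 0x4ebf
len [12+:4] = (word>>12) & 0xf = 4
id [11+:1] = (word>>11) & 0x1 = 1
seq [7+:4] = (word>>7) & 0xf = 13
slot [4+:3] = (word>>4) & 0x7 = 3  ←
bank [0+:4] = (word>>0) & 0xf = 15
slot signed 3b, MSB=0: value = 3

3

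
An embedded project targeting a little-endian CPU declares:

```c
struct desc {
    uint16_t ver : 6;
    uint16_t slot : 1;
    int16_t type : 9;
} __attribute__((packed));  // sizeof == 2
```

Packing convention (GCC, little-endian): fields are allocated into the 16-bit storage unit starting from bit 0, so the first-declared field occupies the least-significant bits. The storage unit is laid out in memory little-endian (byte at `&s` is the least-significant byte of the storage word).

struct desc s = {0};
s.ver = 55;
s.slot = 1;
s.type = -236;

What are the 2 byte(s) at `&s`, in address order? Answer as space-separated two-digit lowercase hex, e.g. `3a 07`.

ver:6 = 55 → 0x37 << 0 → word 0x0037
slot:1 = 1 → 0x1 << 6 → word 0x0077
type:9 = -236 → 0x114 << 7 → word 0x8a77
word = 0x8a77 → little-endian bytes:
  [0]=0x77  [1]=0x8a

77 8a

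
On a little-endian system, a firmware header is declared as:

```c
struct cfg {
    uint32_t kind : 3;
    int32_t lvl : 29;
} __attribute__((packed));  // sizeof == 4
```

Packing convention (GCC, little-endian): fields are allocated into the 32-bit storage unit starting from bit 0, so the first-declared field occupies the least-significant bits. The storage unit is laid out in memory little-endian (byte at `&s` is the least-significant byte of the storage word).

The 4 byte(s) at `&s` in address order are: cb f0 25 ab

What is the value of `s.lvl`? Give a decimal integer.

-177947111

[0]=0xcb [1]=0xf0 [2]=0x25 [3]=0xab (little-endian) → word 0xab25f0cb
kind:3 @ bit 0 → (0xab25f0cb>>0)&0x7 = 0x3
lvl:29 @ bit 3 → (0xab25f0cb>>3)&0x1fffffff = 0x1564be19  ←
lvl signed 29b, MSB=1: 358923801 - 536870912 = -177947111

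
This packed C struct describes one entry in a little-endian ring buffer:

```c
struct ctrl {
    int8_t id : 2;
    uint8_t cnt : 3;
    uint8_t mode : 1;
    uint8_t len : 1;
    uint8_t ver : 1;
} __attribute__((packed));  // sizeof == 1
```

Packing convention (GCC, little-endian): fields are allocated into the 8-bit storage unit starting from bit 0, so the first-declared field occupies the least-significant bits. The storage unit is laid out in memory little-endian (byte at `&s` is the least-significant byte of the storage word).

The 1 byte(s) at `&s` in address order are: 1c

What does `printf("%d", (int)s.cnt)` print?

7

[0]=0x1c (little-endian) → word 0x1c
id:2 @ bit 0 → (0x1c>>0)&0x3 = 0x0
cnt:3 @ bit 2 → (0x1c>>2)&0x7 = 0x7  ←
mode:1 @ bit 5 → (0x1c>>5)&0x1 = 0x0
len:1 @ bit 6 → (0x1c>>6)&0x1 = 0x0
ver:1 @ bit 7 → (0x1c>>7)&0x1 = 0x0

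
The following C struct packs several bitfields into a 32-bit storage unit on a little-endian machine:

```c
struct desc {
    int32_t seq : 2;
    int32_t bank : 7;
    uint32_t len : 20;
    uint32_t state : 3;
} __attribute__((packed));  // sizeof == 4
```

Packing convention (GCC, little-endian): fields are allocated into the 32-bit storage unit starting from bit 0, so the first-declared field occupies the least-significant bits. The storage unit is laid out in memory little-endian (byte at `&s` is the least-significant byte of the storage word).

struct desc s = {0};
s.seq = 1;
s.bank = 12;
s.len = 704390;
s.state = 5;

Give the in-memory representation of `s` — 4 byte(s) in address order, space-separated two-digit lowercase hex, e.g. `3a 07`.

seq:2 = 1 → 0x1 << 0 → word 0x00000001
bank:7 = 12 → 0xc << 2 → word 0x00000031
len:20 = 704390 → 0xabf86 << 9 → word 0x157f0c31
state:3 = 5 → 0x5 << 29 → word 0xb57f0c31
word = 0xb57f0c31 → little-endian bytes:
  [0]=0x31  [1]=0x0c  [2]=0x7f  [3]=0xb5

31 0c 7f b5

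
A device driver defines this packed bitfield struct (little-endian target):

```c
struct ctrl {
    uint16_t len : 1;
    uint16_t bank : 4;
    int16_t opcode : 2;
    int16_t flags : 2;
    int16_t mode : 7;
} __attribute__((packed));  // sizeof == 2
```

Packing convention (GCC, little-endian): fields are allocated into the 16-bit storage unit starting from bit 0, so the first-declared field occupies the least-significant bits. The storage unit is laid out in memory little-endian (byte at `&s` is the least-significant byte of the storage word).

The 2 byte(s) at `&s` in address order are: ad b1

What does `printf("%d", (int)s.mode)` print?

[0]=0xad [1]=0xb1 (little-endian) → word 0xb1ad
len:1 @ bit 0 → (0xb1ad>>0)&0x1 = 0x1
bank:4 @ bit 1 → (0xb1ad>>1)&0xf = 0x6
opcode:2 @ bit 5 → (0xb1ad>>5)&0x3 = 0x1
flags:2 @ bit 7 → (0xb1ad>>7)&0x3 = 0x3
mode:7 @ bit 9 → (0xb1ad>>9)&0x7f = 0x58  ←
mode signed 7b, MSB=1: 88 - 128 = -40

-40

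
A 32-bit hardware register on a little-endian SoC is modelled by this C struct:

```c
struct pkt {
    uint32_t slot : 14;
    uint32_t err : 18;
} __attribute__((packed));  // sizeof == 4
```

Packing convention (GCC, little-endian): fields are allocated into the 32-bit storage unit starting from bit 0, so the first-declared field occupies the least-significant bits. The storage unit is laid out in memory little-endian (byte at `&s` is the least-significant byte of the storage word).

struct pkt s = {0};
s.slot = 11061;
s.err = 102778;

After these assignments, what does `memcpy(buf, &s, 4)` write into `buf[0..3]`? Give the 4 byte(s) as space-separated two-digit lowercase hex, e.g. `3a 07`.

[0+:14] slot=11061 & 0x3fff = 0x2b35; word=0x00002b35
[14+:18] err=102778 & 0x3ffff = 0x1917a; word=0x645eab35
word = 0x645eab35 → little-endian bytes:
  [0]=0x35  [1]=0xab  [2]=0x5e  [3]=0x64

35 ab 5e 64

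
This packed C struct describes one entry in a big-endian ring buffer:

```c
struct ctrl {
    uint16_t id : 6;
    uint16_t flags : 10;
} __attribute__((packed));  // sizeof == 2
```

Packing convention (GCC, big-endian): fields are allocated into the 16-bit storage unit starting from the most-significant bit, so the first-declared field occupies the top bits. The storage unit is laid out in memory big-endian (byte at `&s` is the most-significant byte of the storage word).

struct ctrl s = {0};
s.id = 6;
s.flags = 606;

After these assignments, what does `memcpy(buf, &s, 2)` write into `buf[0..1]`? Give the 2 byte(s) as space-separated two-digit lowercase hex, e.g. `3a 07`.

id (6b) val=6 bits=0x6 at bit 10: 0x1800
flags (10b) val=606 bits=0x25e at bit 0: 0x1a5e
word = 0x1a5e → big-endian bytes:
  [0]=0x1a  [1]=0x5e

1a 5e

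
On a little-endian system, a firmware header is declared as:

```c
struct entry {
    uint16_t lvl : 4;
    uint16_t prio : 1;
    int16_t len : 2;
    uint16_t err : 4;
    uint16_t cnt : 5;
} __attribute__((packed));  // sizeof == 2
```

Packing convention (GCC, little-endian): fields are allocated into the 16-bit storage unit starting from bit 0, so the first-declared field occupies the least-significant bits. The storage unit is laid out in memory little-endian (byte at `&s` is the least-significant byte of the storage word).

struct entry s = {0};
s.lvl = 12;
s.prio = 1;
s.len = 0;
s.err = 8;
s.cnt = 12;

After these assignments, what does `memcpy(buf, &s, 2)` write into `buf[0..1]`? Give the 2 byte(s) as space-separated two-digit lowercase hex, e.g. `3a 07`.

1c 64

lvl (4b) val=12 bits=0xc at bit 0: 0x000c
prio (1b) val=1 bits=0x1 at bit 4: 0x001c
len (2b) val=0 bits=0x0 at bit 5: 0x001c
err (4b) val=8 bits=0x8 at bit 7: 0x041c
cnt (5b) val=12 bits=0xc at bit 11: 0x641c
word = 0x641c → little-endian bytes:
  [0]=0x1c  [1]=0x64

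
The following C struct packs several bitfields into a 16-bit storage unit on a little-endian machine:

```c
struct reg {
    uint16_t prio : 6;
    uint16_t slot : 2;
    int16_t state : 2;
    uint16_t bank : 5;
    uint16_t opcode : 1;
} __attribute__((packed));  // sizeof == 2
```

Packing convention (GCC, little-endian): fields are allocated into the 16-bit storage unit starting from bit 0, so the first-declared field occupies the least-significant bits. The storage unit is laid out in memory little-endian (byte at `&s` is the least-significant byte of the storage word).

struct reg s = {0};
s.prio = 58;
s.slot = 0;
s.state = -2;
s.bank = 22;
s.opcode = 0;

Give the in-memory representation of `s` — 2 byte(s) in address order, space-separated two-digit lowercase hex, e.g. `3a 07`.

prio (6b) val=58 bits=0x3a at bit 0: 0x003a
slot (2b) val=0 bits=0x0 at bit 6: 0x003a
state (2b) val=-2 bits=0x2 at bit 8: 0x023a
bank (5b) val=22 bits=0x16 at bit 10: 0x5a3a
opcode (1b) val=0 bits=0x0 at bit 15: 0x5a3a
word = 0x5a3a → little-endian bytes:
  [0]=0x3a  [1]=0x5a

3a 5a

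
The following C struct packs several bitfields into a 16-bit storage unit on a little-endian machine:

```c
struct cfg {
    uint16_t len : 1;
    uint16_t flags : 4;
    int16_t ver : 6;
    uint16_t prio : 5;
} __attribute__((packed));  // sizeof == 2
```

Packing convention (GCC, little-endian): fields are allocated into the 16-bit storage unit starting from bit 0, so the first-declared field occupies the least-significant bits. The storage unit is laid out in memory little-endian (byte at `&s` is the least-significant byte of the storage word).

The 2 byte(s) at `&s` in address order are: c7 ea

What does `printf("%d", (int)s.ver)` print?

22

[0]=0xc7 [1]=0xea (little-endian) → word 0xeac7
len [0+:1] = (word>>0) & 0x1 = 1
flags [1+:4] = (word>>1) & 0xf = 3
ver [5+:6] = (word>>5) & 0x3f = 22  ←
prio [11+:5] = (word>>11) & 0x1f = 29
ver signed 6b, MSB=0: value = 22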